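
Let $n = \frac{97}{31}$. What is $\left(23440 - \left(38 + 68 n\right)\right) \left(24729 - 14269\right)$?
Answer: $\frac{7519338360}{31} \approx 2.4256 \cdot 10^{8}$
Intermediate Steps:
$n = \frac{97}{31}$ ($n = 97 \cdot \frac{1}{31} = \frac{97}{31} \approx 3.129$)
$\left(23440 - \left(38 + 68 n\right)\right) \left(24729 - 14269\right) = \left(23440 - \frac{7774}{31}\right) \left(24729 - 14269\right) = \left(23440 - \frac{7774}{31}\right) 10460 = \frac{718866}{31} \cdot 10460 = \frac{7519338360}{31}$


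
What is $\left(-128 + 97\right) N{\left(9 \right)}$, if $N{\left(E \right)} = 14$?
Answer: $-434$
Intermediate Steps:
$\left(-128 + 97\right) N{\left(9 \right)} = \left(-128 + 97\right) 14 = \left(-31\right) 14 = -434$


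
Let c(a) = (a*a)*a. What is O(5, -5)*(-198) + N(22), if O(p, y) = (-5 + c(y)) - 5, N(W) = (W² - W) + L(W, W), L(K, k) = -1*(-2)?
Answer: 27194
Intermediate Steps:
c(a) = a³ (c(a) = a²*a = a³)
L(K, k) = 2
N(W) = 2 + W² - W (N(W) = (W² - W) + 2 = 2 + W² - W)
O(p, y) = -10 + y³ (O(p, y) = (-5 + y³) - 5 = -10 + y³)
O(5, -5)*(-198) + N(22) = (-10 + (-5)³)*(-198) + (2 + 22² - 1*22) = (-10 - 125)*(-198) + (2 + 484 - 22) = -135*(-198) + 464 = 26730 + 464 = 27194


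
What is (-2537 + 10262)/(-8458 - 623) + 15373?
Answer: 46531496/3027 ≈ 15372.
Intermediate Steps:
(-2537 + 10262)/(-8458 - 623) + 15373 = 7725/(-9081) + 15373 = 7725*(-1/9081) + 15373 = -2575/3027 + 15373 = 46531496/3027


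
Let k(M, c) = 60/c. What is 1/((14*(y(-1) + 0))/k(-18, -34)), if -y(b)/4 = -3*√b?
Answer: 5*I/476 ≈ 0.010504*I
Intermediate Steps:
y(b) = 12*√b (y(b) = -(-12)*√b = 12*√b)
1/((14*(y(-1) + 0))/k(-18, -34)) = 1/((14*(12*√(-1) + 0))/((60/(-34)))) = 1/((14*(12*I + 0))/((60*(-1/34)))) = 1/((14*(12*I))/(-30/17)) = 1/((168*I)*(-17/30)) = 1/(-476*I/5) = 5*I/476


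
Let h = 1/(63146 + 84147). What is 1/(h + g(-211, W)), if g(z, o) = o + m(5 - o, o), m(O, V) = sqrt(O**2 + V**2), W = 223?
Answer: -4838035957620/1031043942603197 + 21695227849*sqrt(97253)/1031043942603197 ≈ 0.0018697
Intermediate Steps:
g(z, o) = o + sqrt(o**2 + (5 - o)**2) (g(z, o) = o + sqrt((5 - o)**2 + o**2) = o + sqrt(o**2 + (5 - o)**2))
h = 1/147293 ≈ 6.7892e-6
1/(h + g(-211, W)) = 1/(1/147293 + (223 + sqrt(223**2 + (-5 + 223)**2))) = 1/(1/147293 + (223 + sqrt(49729 + 218**2))) = 1/(1/147293 + (223 + sqrt(49729 + 47524))) = 1/(1/147293 + (223 + sqrt(97253))) = 1/(32846340/147293 + sqrt(97253))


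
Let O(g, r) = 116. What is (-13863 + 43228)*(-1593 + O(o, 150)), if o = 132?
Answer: -43372105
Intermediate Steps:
(-13863 + 43228)*(-1593 + O(o, 150)) = (-13863 + 43228)*(-1593 + 116) = 29365*(-1477) = -43372105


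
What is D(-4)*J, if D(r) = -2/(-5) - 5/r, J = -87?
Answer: -2871/20 ≈ -143.55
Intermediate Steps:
D(r) = ⅖ - 5/r (D(r) = -2*(-⅕) - 5/r = ⅖ - 5/r)
D(-4)*J = (⅖ - 5/(-4))*(-87) = (⅖ - 5*(-¼))*(-87) = (⅖ + 5/4)*(-87) = (33/20)*(-87) = -2871/20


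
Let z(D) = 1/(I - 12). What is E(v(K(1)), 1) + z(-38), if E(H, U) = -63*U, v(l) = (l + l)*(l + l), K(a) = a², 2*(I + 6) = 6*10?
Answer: -755/12 ≈ -62.917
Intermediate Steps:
I = 24 (I = -6 + (6*10)/2 = -6 + (½)*60 = -6 + 30 = 24)
v(l) = 4*l² (v(l) = (2*l)*(2*l) = 4*l²)
z(D) = 1/12 (z(D) = 1/(24 - 12) = 1/12)
E(v(K(1)), 1) + z(-38) = -63*1 + 1/12 = -63 + 1/12 = -755/12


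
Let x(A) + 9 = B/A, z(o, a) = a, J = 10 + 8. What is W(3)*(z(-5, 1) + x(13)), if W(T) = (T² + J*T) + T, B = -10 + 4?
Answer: -7260/13 ≈ -558.46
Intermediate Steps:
J = 18
B = -6
W(T) = T² + 19*T (W(T) = (T² + 18*T) + T = T² + 19*T)
x(A) = -9 - 6/A
W(3)*(z(-5, 1) + x(13)) = (3*(19 + 3))*(1 + (-9 - 6/13)) = (3*22)*(1 + (-9 - 6*1/13)) = 66*(1 + (-9 - 6/13)) = 66*(1 - 123/13) = 66*(-110/13) = -7260/13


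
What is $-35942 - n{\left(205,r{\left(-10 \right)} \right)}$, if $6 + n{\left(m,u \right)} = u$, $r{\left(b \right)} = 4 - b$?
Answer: $-35950$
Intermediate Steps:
$n{\left(m,u \right)} = -6 + u$
$-35942 - n{\left(205,r{\left(-10 \right)} \right)} = -35942 - \left(-6 + \left(4 - -10\right)\right) = -35942 - \left(-6 + \left(4 + 10\right)\right) = -35942 - \left(-6 + 14\right) = -35942 - 8 = -35950$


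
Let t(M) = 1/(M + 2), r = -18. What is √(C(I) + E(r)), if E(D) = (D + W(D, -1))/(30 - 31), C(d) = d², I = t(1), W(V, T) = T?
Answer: 2*√43/3 ≈ 4.3716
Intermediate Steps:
t(M) = 1/(2 + M)
I = ⅓ (I = 1/(2 + 1) = 1/3 = ⅓ ≈ 0.33333)
E(D) = 1 - D (E(D) = (D - 1)/(30 - 31) = (-1 + D)/(-1) = (-1 + D)*(-1) = 1 - D)
√(C(I) + E(r)) = √((⅓)² + (1 - 1*(-18))) = √(⅑ + (1 + 18)) = √(⅑ + 19) = √(172/9) = 2*√43/3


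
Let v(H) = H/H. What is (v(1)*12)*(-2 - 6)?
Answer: -96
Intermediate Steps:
v(H) = 1
(v(1)*12)*(-2 - 6) = (1*12)*(-2 - 6) = 12*(-8) = -96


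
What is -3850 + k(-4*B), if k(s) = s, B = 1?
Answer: -3854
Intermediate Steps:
-3850 + k(-4*B) = -3850 - 4*1 = -3850 - 4 = -3854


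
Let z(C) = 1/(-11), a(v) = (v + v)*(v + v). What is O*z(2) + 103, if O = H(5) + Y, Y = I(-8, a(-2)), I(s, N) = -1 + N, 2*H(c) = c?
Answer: 2231/22 ≈ 101.41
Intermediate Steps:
H(c) = c/2
a(v) = 4*v² (a(v) = (2*v)*(2*v) = 4*v²)
Y = 15 (Y = -1 + 4*(-2)² = -1 + 4*4 = -1 + 16 = 15)
O = 35/2 (O = (½)*5 + 15 = 5/2 + 15 = 35/2 ≈ 17.500)
z(C) = -1/11
O*z(2) + 103 = (35/2)*(-1/11) + 103 = -35/22 + 103 = 2231/22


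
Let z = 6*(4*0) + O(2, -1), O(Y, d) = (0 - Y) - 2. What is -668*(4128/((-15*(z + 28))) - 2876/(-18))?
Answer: -4458232/45 ≈ -99072.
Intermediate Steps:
O(Y, d) = -2 - Y (O(Y, d) = -Y - 2 = -2 - Y)
z = -4 (z = 6*(4*0) + (-2 - 1*2) = 6*0 + (-2 - 2) = 0 - 4 = -4)
-668*(4128/((-15*(z + 28))) - 2876/(-18)) = -668*(4128/((-15*(-4 + 28))) - 2876/(-18)) = -668*(4128/((-15*24)) - 2876*(-1/18)) = -668*(4128/(-360) + 1438/9) = -668*(4128*(-1/360) + 1438/9) = -668*(-172/15 + 1438/9) = -668*6674/45 = -4458232/45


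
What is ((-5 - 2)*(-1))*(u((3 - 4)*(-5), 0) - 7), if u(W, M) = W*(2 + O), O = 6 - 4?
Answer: 91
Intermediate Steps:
O = 2
u(W, M) = 4*W (u(W, M) = W*(2 + 2) = W*4 = 4*W)
((-5 - 2)*(-1))*(u((3 - 4)*(-5), 0) - 7) = ((-5 - 2)*(-1))*(4*((3 - 4)*(-5)) - 7) = (-7*(-1))*(4*(-1*(-5)) - 7) = 7*(4*5 - 7) = 7*(20 - 7) = 7*13 = 91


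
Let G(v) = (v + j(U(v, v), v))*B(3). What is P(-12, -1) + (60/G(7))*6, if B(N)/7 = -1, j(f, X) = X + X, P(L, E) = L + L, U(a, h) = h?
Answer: -1296/49 ≈ -26.449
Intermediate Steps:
P(L, E) = 2*L
j(f, X) = 2*X
B(N) = -7 (B(N) = 7*(-1) = -7)
G(v) = -21*v (G(v) = (v + 2*v)*(-7) = (3*v)*(-7) = -21*v)
P(-12, -1) + (60/G(7))*6 = 2*(-12) + (60/((-21*7)))*6 = -24 + (60/(-147))*6 = -24 + (60*(-1/147))*6 = -24 - 20/49*6 = -24 - 120/49 = -1296/49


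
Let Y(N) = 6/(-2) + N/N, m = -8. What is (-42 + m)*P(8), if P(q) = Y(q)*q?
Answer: 800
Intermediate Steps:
Y(N) = -2 (Y(N) = 6*(-½) + 1 = -3 + 1 = -2)
P(q) = -2*q
(-42 + m)*P(8) = (-42 - 8)*(-2*8) = -50*(-16) = 800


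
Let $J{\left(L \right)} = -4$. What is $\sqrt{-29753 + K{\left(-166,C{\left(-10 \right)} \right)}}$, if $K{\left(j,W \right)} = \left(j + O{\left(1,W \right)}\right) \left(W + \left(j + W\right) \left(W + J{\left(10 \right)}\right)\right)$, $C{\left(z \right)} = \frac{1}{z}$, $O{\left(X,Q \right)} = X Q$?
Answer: $\frac{13 i \sqrt{8452790}}{100} \approx 377.96 i$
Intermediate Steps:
$O{\left(X,Q \right)} = Q X$
$K{\left(j,W \right)} = \left(W + j\right) \left(W + \left(-4 + W\right) \left(W + j\right)\right)$ ($K{\left(j,W \right)} = \left(j + W 1\right) \left(W + \left(j + W\right) \left(W - 4\right)\right) = \left(j + W\right) \left(W + \left(W + j\right) \left(-4 + W\right)\right) = \left(W + j\right) \left(W + \left(-4 + W\right) \left(W + j\right)\right)$)
$\sqrt{-29753 + K{\left(-166,C{\left(-10 \right)} \right)}} = \sqrt{-29753 + \left(\left(\frac{1}{-10}\right)^{3} - 4 \left(-166\right)^{2} - 3 \left(\frac{1}{-10}\right)^{2} + \frac{\left(-166\right)^{2}}{-10} - 7 \frac{1}{-10} \left(-166\right) + 2 \left(-166\right) \left(\frac{1}{-10}\right)^{2}\right)} = \sqrt{-29753 - \left(\frac{564898}{5} + \frac{1}{1000} + \frac{67}{20} + \frac{581}{5}\right)} = \sqrt{-29753 - \left(\frac{113095831}{1000} + \frac{83}{25}\right)} = \sqrt{-29753 - \frac{113099151}{1000}} = \sqrt{- \frac{142852151}{1000}} = \frac{13 i \sqrt{8452790}}{100}$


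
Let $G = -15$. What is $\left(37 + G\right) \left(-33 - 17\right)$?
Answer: $-1100$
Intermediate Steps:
$\left(37 + G\right) \left(-33 - 17\right) = \left(37 - 15\right) \left(-33 - 17\right) = 22 \left(-50\right) = -1100$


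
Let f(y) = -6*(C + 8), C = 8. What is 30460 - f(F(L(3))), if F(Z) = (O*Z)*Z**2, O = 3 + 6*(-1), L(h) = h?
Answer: 30556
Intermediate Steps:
O = -3 (O = 3 - 6 = -3)
F(Z) = -3*Z**3 (F(Z) = (-3*Z)*Z**2 = -3*Z**3)
f(y) = -96 (f(y) = -6*(8 + 8) = -6*16 = -96)
30460 - f(F(L(3))) = 30460 - 1*(-96) = 30460 + 96 = 30556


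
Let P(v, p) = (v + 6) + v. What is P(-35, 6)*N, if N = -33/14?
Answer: 1056/7 ≈ 150.86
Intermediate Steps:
N = -33/14 (N = -33*1/14 = -33/14 ≈ -2.3571)
P(v, p) = 6 + 2*v (P(v, p) = (6 + v) + v = 6 + 2*v)
P(-35, 6)*N = (6 + 2*(-35))*(-33/14) = (6 - 70)*(-33/14) = -64*(-33/14) = 1056/7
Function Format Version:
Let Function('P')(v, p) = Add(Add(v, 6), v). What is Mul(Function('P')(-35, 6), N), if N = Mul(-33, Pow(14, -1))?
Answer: Rational(1056, 7) ≈ 150.86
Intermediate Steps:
N = Rational(-33, 14) (N = Mul(-33, Rational(1, 14)) = Rational(-33, 14) ≈ -2.3571)
Function('P')(v, p) = Add(6, Mul(2, v)) (Function('P')(v, p) = Add(Add(6, v), v) = Add(6, Mul(2, v)))
Mul(Function('P')(-35, 6), N) = Mul(Add(6, Mul(2, -35)), Rational(-33, 14)) = Mul(Add(6, -70), Rational(-33, 14)) = Mul(-64, Rational(-33, 14)) = Rational(1056, 7)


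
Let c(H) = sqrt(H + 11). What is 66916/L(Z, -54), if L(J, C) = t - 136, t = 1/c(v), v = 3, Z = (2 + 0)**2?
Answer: -127408064/258943 - 66916*sqrt(14)/258943 ≈ -493.00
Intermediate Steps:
Z = 4 (Z = 2**2 = 4)
c(H) = sqrt(11 + H)
t = sqrt(14)/14 (t = 1/(sqrt(11 + 3)) = 1/(sqrt(14)) = sqrt(14)/14 ≈ 0.26726)
L(J, C) = -136 + sqrt(14)/14 (L(J, C) = sqrt(14)/14 - 136 = -136 + sqrt(14)/14)
66916/L(Z, -54) = 66916/(-136 + sqrt(14)/14)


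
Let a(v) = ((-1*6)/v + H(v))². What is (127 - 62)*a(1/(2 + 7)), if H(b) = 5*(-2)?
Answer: 266240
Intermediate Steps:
H(b) = -10
a(v) = (-10 - 6/v)² (a(v) = ((-1*6)/v - 10)² = (-6/v - 10)² = (-10 - 6/v)²)
(127 - 62)*a(1/(2 + 7)) = (127 - 62)*(4*(3 + 5/(2 + 7))²/(1/(2 + 7))²) = 65*(4*(3 + 5/9)²/(1/9)²) = 65*(4*(3 + 5*(⅑))²/9⁻²) = 65*(4*81*(3 + 5/9)²) = 65*(4*81*(32/9)²) = 65*(4*81*(1024/81)) = 65*4096 = 266240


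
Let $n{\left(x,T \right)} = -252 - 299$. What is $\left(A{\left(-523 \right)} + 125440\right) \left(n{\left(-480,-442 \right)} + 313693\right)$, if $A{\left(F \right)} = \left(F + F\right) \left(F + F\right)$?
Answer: $381894204952$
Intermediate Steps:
$A{\left(F \right)} = 4 F^{2}$ ($A{\left(F \right)} = 2 F 2 F = 4 F^{2}$)
$n{\left(x,T \right)} = -551$
$\left(A{\left(-523 \right)} + 125440\right) \left(n{\left(-480,-442 \right)} + 313693\right) = \left(4 \left(-523\right)^{2} + 125440\right) \left(-551 + 313693\right) = \left(4 \cdot 273529 + 125440\right) 313142 = \left(1094116 + 125440\right) 313142 = 1219556 \cdot 313142 = 381894204952$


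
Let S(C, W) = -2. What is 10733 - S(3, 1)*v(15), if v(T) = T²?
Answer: 11183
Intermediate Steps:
10733 - S(3, 1)*v(15) = 10733 - (-2)*15² = 10733 - (-2)*225 = 10733 - 1*(-450) = 10733 + 450 = 11183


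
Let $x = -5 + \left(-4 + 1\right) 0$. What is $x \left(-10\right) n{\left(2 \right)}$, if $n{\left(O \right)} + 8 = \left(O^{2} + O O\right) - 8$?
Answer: $-400$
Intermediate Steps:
$n{\left(O \right)} = -16 + 2 O^{2}$ ($n{\left(O \right)} = -8 - \left(8 - O^{2} - O O\right) = -8 + \left(\left(O^{2} + O^{2}\right) - 8\right) = -8 + \left(2 O^{2} - 8\right) = -8 + \left(-8 + 2 O^{2}\right) = -16 + 2 O^{2}$)
$x = -5$ ($x = -5 - 0 = -5 + 0 = -5$)
$x \left(-10\right) n{\left(2 \right)} = \left(-5\right) \left(-10\right) \left(-16 + 2 \cdot 2^{2}\right) = 50 \left(-16 + 2 \cdot 4\right) = 50 \left(-16 + 8\right) = 50 \left(-8\right) = -400$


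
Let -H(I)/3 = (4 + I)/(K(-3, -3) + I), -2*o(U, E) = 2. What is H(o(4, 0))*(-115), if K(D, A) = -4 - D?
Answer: -1035/2 ≈ -517.50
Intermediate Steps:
o(U, E) = -1 (o(U, E) = -1/2*2 = -1)
H(I) = -3*(4 + I)/(-1 + I) (H(I) = -3*(4 + I)/((-4 - 1*(-3)) + I) = -3*(4 + I)/((-4 + 3) + I) = -3*(4 + I)/(-1 + I))
H(o(4, 0))*(-115) = (3*(-4 - 1*(-1))/(-1 - 1))*(-115) = (3*(-4 + 1)/(-2))*(-115) = (3*(-1/2)*(-3))*(-115) = (9/2)*(-115) = -1035/2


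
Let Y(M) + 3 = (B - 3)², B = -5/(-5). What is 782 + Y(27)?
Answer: 783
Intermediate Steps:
B = 1 (B = -5*(-⅕) = 1)
Y(M) = 1 (Y(M) = -3 + (1 - 3)² = -3 + (-2)² = -3 + 4 = 1)
782 + Y(27) = 782 + 1 = 783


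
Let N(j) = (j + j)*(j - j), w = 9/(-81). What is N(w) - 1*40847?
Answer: -40847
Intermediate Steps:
w = -⅑ (w = 9*(-1/81) = -⅑ ≈ -0.11111)
N(j) = 0 (N(j) = (2*j)*0 = 0)
N(w) - 1*40847 = 0 - 1*40847 = 0 - 40847 = -40847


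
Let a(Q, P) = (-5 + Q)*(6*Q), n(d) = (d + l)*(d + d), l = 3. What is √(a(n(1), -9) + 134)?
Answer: √278 ≈ 16.673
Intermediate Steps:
n(d) = 2*d*(3 + d) (n(d) = (d + 3)*(d + d) = (3 + d)*(2*d) = 2*d*(3 + d))
a(Q, P) = 6*Q*(-5 + Q)
√(a(n(1), -9) + 134) = √(6*(2*1*(3 + 1))*(-5 + 2*1*(3 + 1)) + 134) = √(6*(2*1*4)*(-5 + 2*1*4) + 134) = √(6*8*(-5 + 8) + 134) = √(6*8*3 + 134) = √(144 + 134) = √278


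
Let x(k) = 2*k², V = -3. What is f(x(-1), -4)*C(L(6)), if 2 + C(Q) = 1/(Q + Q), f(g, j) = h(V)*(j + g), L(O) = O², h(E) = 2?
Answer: 143/18 ≈ 7.9444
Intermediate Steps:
f(g, j) = 2*g + 2*j (f(g, j) = 2*(j + g) = 2*(g + j) = 2*g + 2*j)
C(Q) = -2 + 1/(2*Q) (C(Q) = -2 + 1/(Q + Q) = -2 + 1/(2*Q))
f(x(-1), -4)*C(L(6)) = (2*(2*(-1)²) + 2*(-4))*(-2 + 1/(2*(6²))) = (2*(2*1) - 8)*(-2 + (½)/36) = (2*2 - 8)*(-2 + (½)*(1/36)) = (4 - 8)*(-2 + 1/72) = -4*(-143/72) = 143/18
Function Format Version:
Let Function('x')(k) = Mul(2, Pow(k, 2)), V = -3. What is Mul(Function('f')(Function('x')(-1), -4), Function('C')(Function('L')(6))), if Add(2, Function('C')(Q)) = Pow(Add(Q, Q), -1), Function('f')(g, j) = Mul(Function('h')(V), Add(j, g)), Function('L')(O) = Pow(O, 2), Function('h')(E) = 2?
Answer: Rational(143, 18) ≈ 7.9444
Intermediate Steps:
Function('f')(g, j) = Add(Mul(2, g), Mul(2, j)) (Function('f')(g, j) = Mul(2, Add(j, g)) = Mul(2, Add(g, j)) = Add(Mul(2, g), Mul(2, j)))
Function('C')(Q) = Add(-2, Mul(Rational(1, 2), Pow(Q, -1))) (Function('C')(Q) = Add(-2, Pow(Add(Q, Q), -1)) = Add(-2, Pow(Mul(2, Q), -1)) = Add(-2, Mul(Rational(1, 2), Pow(Q, -1))))
Mul(Function('f')(Function('x')(-1), -4), Function('C')(Function('L')(6))) = Mul(Add(Mul(2, Mul(2, Pow(-1, 2))), Mul(2, -4)), Add(-2, Mul(Rational(1, 2), Pow(Pow(6, 2), -1)))) = Mul(Add(Mul(2, Mul(2, 1)), -8), Add(-2, Mul(Rational(1, 2), Pow(36, -1)))) = Mul(Add(Mul(2, 2), -8), Add(-2, Mul(Rational(1, 2), Rational(1, 36)))) = Mul(Add(4, -8), Add(-2, Rational(1, 72))) = Mul(-4, Rational(-143, 72)) = Rational(143, 18)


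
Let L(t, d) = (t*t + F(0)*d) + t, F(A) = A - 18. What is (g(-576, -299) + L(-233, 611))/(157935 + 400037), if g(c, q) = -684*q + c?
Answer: 123499/278986 ≈ 0.44267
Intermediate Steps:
F(A) = -18 + A
g(c, q) = c - 684*q
L(t, d) = t + t**2 - 18*d (L(t, d) = (t*t + (-18 + 0)*d) + t = (t**2 - 18*d) + t = t + t**2 - 18*d)
(g(-576, -299) + L(-233, 611))/(157935 + 400037) = ((-576 - 684*(-299)) + (-233 + (-233)**2 - 18*611))/(157935 + 400037) = ((-576 + 204516) + (-233 + 54289 - 10998))/557972 = (203940 + 43058)*(1/557972) = 246998*(1/557972) = 123499/278986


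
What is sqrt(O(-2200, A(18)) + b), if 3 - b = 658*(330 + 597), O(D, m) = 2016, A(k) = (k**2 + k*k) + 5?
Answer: I*sqrt(607947) ≈ 779.71*I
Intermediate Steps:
A(k) = 5 + 2*k**2 (A(k) = (k**2 + k**2) + 5 = 2*k**2 + 5 = 5 + 2*k**2)
b = -609963 (b = 3 - 658*(330 + 597) = 3 - 658*927 = 3 - 1*609966 = 3 - 609966 = -609963)
sqrt(O(-2200, A(18)) + b) = sqrt(2016 - 609963) = sqrt(-607947) = I*sqrt(607947)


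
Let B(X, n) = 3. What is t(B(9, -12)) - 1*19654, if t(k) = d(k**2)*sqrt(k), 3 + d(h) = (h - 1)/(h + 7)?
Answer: -19654 - 5*sqrt(3)/2 ≈ -19658.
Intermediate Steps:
d(h) = -3 + (-1 + h)/(7 + h) (d(h) = -3 + (h - 1)/(h + 7) = -3 + (-1 + h)/(7 + h))
t(k) = 2*sqrt(k)*(-11 - k**2)/(7 + k**2) (t(k) = (2*(-11 - k**2)/(7 + k**2))*sqrt(k) = 2*sqrt(k)*(-11 - k**2)/(7 + k**2))
t(B(9, -12)) - 1*19654 = 2*sqrt(3)*(-11 - 1*3**2)/(7 + 3**2) - 1*19654 = 2*sqrt(3)*(-11 - 1*9)/(7 + 9) - 19654 = 2*sqrt(3)*(-11 - 9)/16 - 19654 = 2*sqrt(3)*(1/16)*(-20) - 19654 = -5*sqrt(3)/2 - 19654 = -19654 - 5*sqrt(3)/2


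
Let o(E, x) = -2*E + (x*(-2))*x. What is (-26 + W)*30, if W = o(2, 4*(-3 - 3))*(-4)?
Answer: 137940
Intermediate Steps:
o(E, x) = -2*E - 2*x**2 (o(E, x) = -2*E + (-2*x)*x = -2*E - 2*x**2)
W = 4624 (W = (-2*2 - 2*16*(-3 - 3)**2)*(-4) = (-4 - 2*(4*(-6))**2)*(-4) = (-4 - 2*(-24)**2)*(-4) = (-4 - 2*576)*(-4) = (-4 - 1152)*(-4) = -1156*(-4) = 4624)
(-26 + W)*30 = (-26 + 4624)*30 = 4598*30 = 137940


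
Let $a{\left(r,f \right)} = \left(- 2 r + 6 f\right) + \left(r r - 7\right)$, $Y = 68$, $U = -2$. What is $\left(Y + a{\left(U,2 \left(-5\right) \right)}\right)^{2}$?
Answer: $81$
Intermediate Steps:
$a{\left(r,f \right)} = -7 + r^{2} - 2 r + 6 f$ ($a{\left(r,f \right)} = \left(- 2 r + 6 f\right) + \left(r^{2} - 7\right) = \left(- 2 r + 6 f\right) + \left(-7 + r^{2}\right) = -7 + r^{2} - 2 r + 6 f$)
$\left(Y + a{\left(U,2 \left(-5\right) \right)}\right)^{2} = \left(68 + \left(-7 + \left(-2\right)^{2} - -4 + 6 \cdot 2 \left(-5\right)\right)\right)^{2} = \left(68 + \left(-7 + 4 + 4 + 6 \left(-10\right)\right)\right)^{2} = \left(68 + \left(-7 + 4 + 4 - 60\right)\right)^{2} = \left(68 - 59\right)^{2} = 9^{2} = 81$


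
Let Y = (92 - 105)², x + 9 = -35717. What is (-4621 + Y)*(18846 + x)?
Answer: 75149760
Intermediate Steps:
x = -35726 (x = -9 - 35717 = -35726)
Y = 169 (Y = (-13)² = 169)
(-4621 + Y)*(18846 + x) = (-4621 + 169)*(18846 - 35726) = -4452*(-16880) = 75149760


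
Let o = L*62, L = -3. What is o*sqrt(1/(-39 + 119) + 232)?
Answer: -93*sqrt(92805)/10 ≈ -2833.1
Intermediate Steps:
o = -186 (o = -3*62 = -186)
o*sqrt(1/(-39 + 119) + 232) = -186*sqrt(1/(-39 + 119) + 232) = -186*sqrt(1/80 + 232) = -93*sqrt(92805)/10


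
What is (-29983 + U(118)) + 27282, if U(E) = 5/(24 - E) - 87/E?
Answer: -7492065/2773 ≈ -2701.8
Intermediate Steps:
U(E) = -87/E + 5/(24 - E)
(-29983 + U(118)) + 27282 = (-29983 + 4*(522 - 23*118)/(118*(-24 + 118))) + 27282 = (-29983 + 4*(1/118)*(522 - 2714)/94) + 27282 = (-29983 + 4*(1/118)*(1/94)*(-2192)) + 27282 = (-29983 - 2192/2773) + 27282 = -83145051/2773 + 27282 = -7492065/2773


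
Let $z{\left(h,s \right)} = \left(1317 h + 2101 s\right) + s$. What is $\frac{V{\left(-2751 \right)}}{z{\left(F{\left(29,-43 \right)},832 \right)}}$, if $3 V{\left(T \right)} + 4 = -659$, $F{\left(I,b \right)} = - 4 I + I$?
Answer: $- \frac{221}{1634285} \approx -0.00013523$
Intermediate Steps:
$F{\left(I,b \right)} = - 3 I$
$z{\left(h,s \right)} = 1317 h + 2102 s$
$V{\left(T \right)} = -221$ ($V{\left(T \right)} = - \frac{4}{3} + \frac{1}{3} \left(-659\right) = - \frac{4}{3} - \frac{659}{3} = -221$)
$\frac{V{\left(-2751 \right)}}{z{\left(F{\left(29,-43 \right)},832 \right)}} = - \frac{221}{1317 \left(\left(-3\right) 29\right) + 2102 \cdot 832} = - \frac{221}{1317 \left(-87\right) + 1748864} = - \frac{221}{-114579 + 1748864} = - \frac{221}{1634285}$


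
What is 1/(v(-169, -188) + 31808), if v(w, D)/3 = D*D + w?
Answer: 1/137333 ≈ 7.2816e-6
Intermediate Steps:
v(w, D) = 3*w + 3*D**2 (v(w, D) = 3*(D*D + w) = 3*(D**2 + w) = 3*(w + D**2) = 3*w + 3*D**2)
1/(v(-169, -188) + 31808) = 1/((3*(-169) + 3*(-188)**2) + 31808) = 1/((-507 + 3*35344) + 31808) = 1/((-507 + 106032) + 31808) = 1/(105525 + 31808) = 1/137333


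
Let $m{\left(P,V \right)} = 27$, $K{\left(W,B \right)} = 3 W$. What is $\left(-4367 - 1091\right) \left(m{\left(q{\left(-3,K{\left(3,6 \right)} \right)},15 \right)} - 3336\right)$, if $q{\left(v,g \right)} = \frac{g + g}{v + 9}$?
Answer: $18060522$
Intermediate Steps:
$q{\left(v,g \right)} = \frac{2 g}{9 + v}$
$\left(-4367 - 1091\right) \left(m{\left(q{\left(-3,K{\left(3,6 \right)} \right)},15 \right)} - 3336\right) = \left(-4367 - 1091\right) \left(27 - 3336\right) = \left(-5458\right) \left(-3309\right) = 18060522$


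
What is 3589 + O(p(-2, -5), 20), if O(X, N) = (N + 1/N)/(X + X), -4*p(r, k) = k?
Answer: 179851/50 ≈ 3597.0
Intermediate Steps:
p(r, k) = -k/4
O(X, N) = (N + 1/N)/(2*X) (O(X, N) = (N + 1/N)/((2*X)) = (N + 1/N)*(1/(2*X)) = (N + 1/N)/(2*X))
3589 + O(p(-2, -5), 20) = 3589 + (1/2)*(1 + 20**2)/(20*(-1/4*(-5))) = 3589 + (1/2)*(1/20)*(1 + 400)/(5/4) = 3589 + (1/2)*(1/20)*(4/5)*401 = 3589 + 401/50 = 179851/50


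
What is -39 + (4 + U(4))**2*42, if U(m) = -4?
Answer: -39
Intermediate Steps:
-39 + (4 + U(4))**2*42 = -39 + (4 - 4)**2*42 = -39 + 0**2*42 = -39 + 0*42 = -39 + 0 = -39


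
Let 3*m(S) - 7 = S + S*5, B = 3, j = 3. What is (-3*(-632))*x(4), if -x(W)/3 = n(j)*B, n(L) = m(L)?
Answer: -142200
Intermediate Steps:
m(S) = 7/3 + 2*S (m(S) = 7/3 + (S + S*5)/3 = 7/3 + (S + 5*S)/3 = 7/3 + (6*S)/3 = 7/3 + 2*S)
n(L) = 7/3 + 2*L
x(W) = -75 (x(W) = -3*(7/3 + 2*3)*3 = -3*(7/3 + 6)*3 = -25*3 = -3*25 = -75)
(-3*(-632))*x(4) = -3*(-632)*(-75) = 1896*(-75) = -142200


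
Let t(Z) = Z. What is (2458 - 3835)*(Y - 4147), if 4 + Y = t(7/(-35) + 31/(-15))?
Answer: 28595241/5 ≈ 5.7190e+6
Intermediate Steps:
Y = -94/15 (Y = -4 + (7/(-35) + 31/(-15)) = -4 + (7*(-1/35) + 31*(-1/15)) = -4 + (-⅕ - 31/15) = -4 - 34/15 = -94/15 ≈ -6.2667)
(2458 - 3835)*(Y - 4147) = (2458 - 3835)*(-94/15 - 4147) = -1377*(-62299/15) = 28595241/5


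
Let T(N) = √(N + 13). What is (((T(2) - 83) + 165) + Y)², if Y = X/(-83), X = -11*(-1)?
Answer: 46275360/6889 + 13590*√15/83 ≈ 7351.4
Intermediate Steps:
X = 11
T(N) = √(13 + N)
Y = -11/83 (Y = 11/(-83) = 11*(-1/83) = -11/83 ≈ -0.13253)
(((T(2) - 83) + 165) + Y)² = (((√(13 + 2) - 83) + 165) - 11/83)² = (((√15 - 83) + 165) - 11/83)² = (((-83 + √15) + 165) - 11/83)² = ((82 + √15) - 11/83)² = (6795/83 + √15)²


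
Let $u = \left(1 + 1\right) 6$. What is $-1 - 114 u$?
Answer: $-1369$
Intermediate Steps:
$u = 12$ ($u = 2 \cdot 6 = 12$)
$-1 - 114 u = -1 - 1368 = -1369$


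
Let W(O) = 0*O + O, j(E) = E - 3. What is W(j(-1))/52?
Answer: -1/13 ≈ -0.076923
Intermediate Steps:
j(E) = -3 + E
W(O) = O (W(O) = 0 + O = O)
W(j(-1))/52 = (-3 - 1)/52 = -4*1/52 = -1/13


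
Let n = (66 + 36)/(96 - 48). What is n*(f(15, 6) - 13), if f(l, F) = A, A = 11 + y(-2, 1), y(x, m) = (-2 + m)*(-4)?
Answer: 17/4 ≈ 4.2500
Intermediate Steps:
y(x, m) = 8 - 4*m
n = 17/8 (n = 102/48 = 102*(1/48) = 17/8 ≈ 2.1250)
A = 15 (A = 11 + (8 - 4*1) = 11 + (8 - 4) = 11 + 4 = 15)
f(l, F) = 15
n*(f(15, 6) - 13) = 17*(15 - 13)/8 = (17/8)*2 = 17/4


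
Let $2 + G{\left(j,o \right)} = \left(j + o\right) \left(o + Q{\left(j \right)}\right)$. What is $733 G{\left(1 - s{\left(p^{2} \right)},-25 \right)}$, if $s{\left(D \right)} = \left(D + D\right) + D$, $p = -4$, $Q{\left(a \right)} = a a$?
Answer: $-115264250$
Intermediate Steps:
$Q{\left(a \right)} = a^{2}$
$s{\left(D \right)} = 3 D$ ($s{\left(D \right)} = 2 D + D = 3 D$)
$G{\left(j,o \right)} = -2 + \left(j + o\right) \left(o + j^{2}\right)$
$733 G{\left(1 - s{\left(p^{2} \right)},-25 \right)} = 733 \left(-2 + \left(1 - 3 \left(-4\right)^{2}\right)^{3} + \left(-25\right)^{2} + \left(1 - 3 \left(-4\right)^{2}\right) \left(-25\right) - 25 \left(1 - 3 \left(-4\right)^{2}\right)^{2}\right) = 733 \left(-2 + \left(1 - 3 \cdot 16\right)^{3} + 625 + \left(1 - 3 \cdot 16\right) \left(-25\right) - 25 \left(1 - 3 \cdot 16\right)^{2}\right) = 733 \left(-2 + \left(1 - 48\right)^{3} + 625 + \left(1 - 48\right) \left(-25\right) - 25 \left(1 - 48\right)^{2}\right) = 733 \left(-2 + \left(-47\right)^{3} + 625 - -1175 - 25 \left(-47\right)^{2}\right) = 733 \left(-2 - 103823 + 625 + 1175 - 55225\right) = 733 \left(-157250\right) = -115264250$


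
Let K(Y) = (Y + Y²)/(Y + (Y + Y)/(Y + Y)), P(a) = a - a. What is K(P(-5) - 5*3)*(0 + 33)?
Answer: -495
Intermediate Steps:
P(a) = 0
K(Y) = (Y + Y²)/(1 + Y) (K(Y) = (Y + Y²)/(Y + (2*Y)/((2*Y))) = (Y + Y²)/(Y + (2*Y)*(1/(2*Y))) = (Y + Y²)/(Y + 1) = (Y + Y²)/(1 + Y))
K(P(-5) - 5*3)*(0 + 33) = (0 - 5*3)*(0 + 33) = (0 - 15)*33 = -15*33 = -495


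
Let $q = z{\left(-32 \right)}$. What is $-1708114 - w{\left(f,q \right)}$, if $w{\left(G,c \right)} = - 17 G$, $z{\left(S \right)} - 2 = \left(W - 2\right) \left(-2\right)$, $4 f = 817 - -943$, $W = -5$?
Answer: $-1700634$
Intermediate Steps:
$f = 440$ ($f = \frac{817 - -943}{4} = \frac{817 + 943}{4} = \frac{1}{4} \cdot 1760 = 440$)
$z{\left(S \right)} = 16$ ($z{\left(S \right)} = 2 + \left(-5 - 2\right) \left(-2\right) = 2 - -14 = 2 + 14 = 16$)
$q = 16$
$-1708114 - w{\left(f,q \right)} = -1708114 - \left(-17\right) 440 = -1708114 - -7480 = -1708114 + 7480 = -1700634$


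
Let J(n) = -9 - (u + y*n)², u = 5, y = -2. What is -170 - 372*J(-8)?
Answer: 167230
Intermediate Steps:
J(n) = -9 - (5 - 2*n)²
-170 - 372*J(-8) = -170 - 372*(-9 - (-5 + 2*(-8))²) = -170 - 372*(-9 - (-5 - 16)²) = -170 - 372*(-9 - 1*(-21)²) = -170 - 372*(-9 - 1*441) = -170 - 372*(-9 - 441) = -170 - 372*(-450) = -170 + 167400 = 167230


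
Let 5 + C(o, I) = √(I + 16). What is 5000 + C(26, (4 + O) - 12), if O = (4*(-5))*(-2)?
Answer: 4995 + 4*√3 ≈ 5001.9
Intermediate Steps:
O = 40 (O = -20*(-2) = 40)
C(o, I) = -5 + √(16 + I) (C(o, I) = -5 + √(I + 16) = -5 + √(16 + I))
5000 + C(26, (4 + O) - 12) = 5000 + (-5 + √(16 + ((4 + 40) - 12))) = 5000 + (-5 + √(16 + (44 - 12))) = 5000 + (-5 + √(16 + 32)) = 5000 + (-5 + √48) = 5000 + (-5 + 4*√3) = 4995 + 4*√3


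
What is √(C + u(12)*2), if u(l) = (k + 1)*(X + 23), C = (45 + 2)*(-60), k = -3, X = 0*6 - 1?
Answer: 2*I*√727 ≈ 53.926*I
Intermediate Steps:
X = -1 (X = 0 - 1 = -1)
C = -2820 (C = 47*(-60) = -2820)
u(l) = -44 (u(l) = (-3 + 1)*(-1 + 23) = -2*22 = -44)
√(C + u(12)*2) = √(-2820 - 44*2) = √(-2820 - 88) = √(-2908) = 2*I*√727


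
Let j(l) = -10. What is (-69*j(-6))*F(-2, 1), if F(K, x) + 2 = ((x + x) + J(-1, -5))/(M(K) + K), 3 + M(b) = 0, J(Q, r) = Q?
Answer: -1518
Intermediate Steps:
M(b) = -3 (M(b) = -3 + 0 = -3)
F(K, x) = -2 + (-1 + 2*x)/(-3 + K) (F(K, x) = -2 + ((x + x) - 1)/(-3 + K) = -2 + (2*x - 1)/(-3 + K) = -2 + (-1 + 2*x)/(-3 + K))
(-69*j(-6))*F(-2, 1) = (-69*(-10))*((5 - 2*(-2) + 2*1)/(-3 - 2)) = 690*((5 + 4 + 2)/(-5)) = 690*(-⅕*11) = 690*(-11/5) = -1518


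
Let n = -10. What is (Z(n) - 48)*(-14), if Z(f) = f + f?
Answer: 952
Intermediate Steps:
Z(f) = 2*f
(Z(n) - 48)*(-14) = (2*(-10) - 48)*(-14) = (-20 - 48)*(-14) = -68*(-14) = 952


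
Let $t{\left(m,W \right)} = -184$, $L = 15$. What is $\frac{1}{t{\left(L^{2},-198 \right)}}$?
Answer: $- \frac{1}{184} \approx -0.0054348$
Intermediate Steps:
$\frac{1}{t{\left(L^{2},-198 \right)}} = \frac{1}{-184} = - \frac{1}{184}$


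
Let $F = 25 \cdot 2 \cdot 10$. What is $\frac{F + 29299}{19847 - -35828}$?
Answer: $\frac{29799}{55675} \approx 0.53523$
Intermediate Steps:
$F = 500$ ($F = 50 \cdot 10 = 500$)
$\frac{F + 29299}{19847 - -35828} = \frac{500 + 29299}{19847 - -35828} = \frac{29799}{19847 + 35828} = \frac{29799}{55675}$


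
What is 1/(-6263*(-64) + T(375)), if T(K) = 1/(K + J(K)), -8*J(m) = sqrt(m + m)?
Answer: 56362303125/22591814836512001 - 5*sqrt(30)/180734518692096008 ≈ 2.4948e-6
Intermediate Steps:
J(m) = -sqrt(2)*sqrt(m)/8 (J(m) = -sqrt(m + m)/8 = -sqrt(2)*sqrt(m)/8)
T(K) = 1/(K - sqrt(2)*sqrt(K)/8)
1/(-6263*(-64) + T(375)) = 1/(-6263*(-64) + 8/(8*375 - sqrt(2)*sqrt(375))) = 1/(400832 + 8/(3000 - sqrt(2)*5*sqrt(15))) = 1/(400832 + 8/(3000 - 5*sqrt(30)))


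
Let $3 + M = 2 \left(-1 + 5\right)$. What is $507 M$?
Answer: $2535$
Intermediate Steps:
$M = 5$ ($M = -3 + 2 \left(-1 + 5\right) = -3 + 2 \cdot 4 = -3 + 8 = 5$)
$507 M = 507 \cdot 5 = 2535$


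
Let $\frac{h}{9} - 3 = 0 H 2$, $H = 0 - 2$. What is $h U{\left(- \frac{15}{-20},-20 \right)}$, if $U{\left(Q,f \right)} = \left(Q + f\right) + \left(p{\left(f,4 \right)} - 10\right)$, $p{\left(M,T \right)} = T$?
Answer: $- \frac{2727}{4} \approx -681.75$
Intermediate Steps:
$H = -2$ ($H = 0 - 2 = -2$)
$h = 27$ ($h = 27 + 9 \cdot 0 \left(-2\right) 2 = 27 + 9 \cdot 0 \cdot 2 = 27 + 9 \cdot 0 = 27 + 0 = 27$)
$U{\left(Q,f \right)} = -6 + Q + f$ ($U{\left(Q,f \right)} = \left(Q + f\right) + \left(4 - 10\right) = \left(Q + f\right) - 6 = -6 + Q + f$)
$h U{\left(- \frac{15}{-20},-20 \right)} = 27 \left(-6 - \frac{15}{-20} - 20\right) = 27 \left(-6 - - \frac{3}{4} - 20\right) = 27 \left(-6 + \frac{3}{4} - 20\right) = 27 \left(- \frac{101}{4}\right) = - \frac{2727}{4}$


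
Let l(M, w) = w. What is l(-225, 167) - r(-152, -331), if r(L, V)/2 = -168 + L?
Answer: 807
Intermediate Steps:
r(L, V) = -336 + 2*L (r(L, V) = 2*(-168 + L) = -336 + 2*L)
l(-225, 167) - r(-152, -331) = 167 - (-336 + 2*(-152)) = 167 - (-336 - 304) = 167 - 1*(-640) = 167 + 640 = 807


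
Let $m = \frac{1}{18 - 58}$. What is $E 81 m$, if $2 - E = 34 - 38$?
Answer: $- \frac{243}{20} \approx -12.15$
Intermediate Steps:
$m = - \frac{1}{40}$ ($m = \frac{1}{-40} = - \frac{1}{40} \approx -0.025$)
$E = 6$ ($E = 2 - \left(34 - 38\right) = 2 - -4 = 2 + 4 = 6$)
$E 81 m = 6 \cdot 81 \left(- \frac{1}{40}\right) = 486 \left(- \frac{1}{40}\right) = - \frac{243}{20}$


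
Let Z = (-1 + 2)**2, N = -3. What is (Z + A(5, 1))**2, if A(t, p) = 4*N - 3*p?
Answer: 196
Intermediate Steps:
A(t, p) = -12 - 3*p (A(t, p) = 4*(-3) - 3*p = -12 - 3*p)
Z = 1 (Z = 1**2 = 1)
(Z + A(5, 1))**2 = (1 + (-12 - 3*1))**2 = (1 + (-12 - 3))**2 = (1 - 15)**2 = (-14)**2 = 196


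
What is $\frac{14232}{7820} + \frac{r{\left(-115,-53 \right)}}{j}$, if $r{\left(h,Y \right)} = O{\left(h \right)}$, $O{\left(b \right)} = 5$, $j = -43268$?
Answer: $\frac{153937769}{84588940} \approx 1.8198$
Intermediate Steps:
$r{\left(h,Y \right)} = 5$
$\frac{14232}{7820} + \frac{r{\left(-115,-53 \right)}}{j} = \frac{14232}{7820} + \frac{5}{-43268} = 14232 \cdot \frac{1}{7820} + 5 \left(- \frac{1}{43268}\right) = \frac{3558}{1955} - \frac{5}{43268} = \frac{153937769}{84588940}$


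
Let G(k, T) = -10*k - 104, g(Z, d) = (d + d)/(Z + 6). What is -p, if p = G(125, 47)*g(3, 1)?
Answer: 2708/9 ≈ 300.89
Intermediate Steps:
g(Z, d) = 2*d/(6 + Z) (g(Z, d) = (2*d)/(6 + Z) = 2*d/(6 + Z))
G(k, T) = -104 - 10*k
p = -2708/9 (p = (-104 - 10*125)*(2*1/(6 + 3)) = (-104 - 1250)*(2*1/9) = -2708/9 ≈ -300.89)
-p = -1*(-2708/9) = 2708/9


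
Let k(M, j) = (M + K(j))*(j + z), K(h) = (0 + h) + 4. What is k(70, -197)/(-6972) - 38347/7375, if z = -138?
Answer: -190414053/17139500 ≈ -11.110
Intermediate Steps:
K(h) = 4 + h (K(h) = h + 4 = 4 + h)
k(M, j) = (-138 + j)*(4 + M + j) (k(M, j) = (M + (4 + j))*(j - 138) = (4 + M + j)*(-138 + j) = (-138 + j)*(4 + M + j))
k(70, -197)/(-6972) - 38347/7375 = (-552 + (-197)**2 - 138*70 - 134*(-197) + 70*(-197))/(-6972) - 38347/7375 = (-552 + 38809 - 9660 + 26398 - 13790)*(-1/6972) - 38347*1/7375 = 41205*(-1/6972) - 38347/7375 = -13735/2324 - 38347/7375 = -190414053/17139500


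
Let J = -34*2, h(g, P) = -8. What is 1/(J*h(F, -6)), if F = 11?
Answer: 1/544 ≈ 0.0018382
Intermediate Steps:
J = -68
1/(J*h(F, -6)) = 1/(-68*(-8)) = 1/544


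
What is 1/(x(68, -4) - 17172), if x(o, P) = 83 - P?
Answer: -1/17085 ≈ -5.8531e-5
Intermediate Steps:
1/(x(68, -4) - 17172) = 1/((83 - 1*(-4)) - 17172) = 1/((83 + 4) - 17172) = 1/(87 - 17172) = 1/(-17085) = -1/17085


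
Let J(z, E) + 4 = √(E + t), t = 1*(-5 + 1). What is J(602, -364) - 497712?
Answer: -497716 + 4*I*√23 ≈ -4.9772e+5 + 19.183*I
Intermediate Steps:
t = -4 (t = 1*(-4) = -4)
J(z, E) = -4 + √(-4 + E) (J(z, E) = -4 + √(E - 4) = -4 + √(-4 + E))
J(602, -364) - 497712 = (-4 + √(-4 - 364)) - 497712 = (-4 + √(-368)) - 497712 = (-4 + 4*I*√23) - 497712 = -497716 + 4*I*√23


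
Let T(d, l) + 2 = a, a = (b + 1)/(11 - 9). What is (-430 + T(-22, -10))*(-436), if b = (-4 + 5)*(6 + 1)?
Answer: 186608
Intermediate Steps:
b = 7 (b = 1*7 = 7)
a = 4 (a = (7 + 1)/(11 - 9) = 8/2 = 8*(1/2) = 4)
T(d, l) = 2 (T(d, l) = -2 + 4 = 2)
(-430 + T(-22, -10))*(-436) = (-430 + 2)*(-436) = -428*(-436) = 186608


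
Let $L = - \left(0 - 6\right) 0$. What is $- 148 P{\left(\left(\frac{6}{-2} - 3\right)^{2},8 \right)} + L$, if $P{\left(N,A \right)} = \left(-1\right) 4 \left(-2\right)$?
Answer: $-1184$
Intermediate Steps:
$P{\left(N,A \right)} = 8$ ($P{\left(N,A \right)} = \left(-4\right) \left(-2\right) = 8$)
$L = 0$ ($L = - \left(-6\right) 0 = \left(-1\right) 0 = 0$)
$- 148 P{\left(\left(\frac{6}{-2} - 3\right)^{2},8 \right)} + L = \left(-148\right) 8 + 0 = -1184 + 0 = -1184$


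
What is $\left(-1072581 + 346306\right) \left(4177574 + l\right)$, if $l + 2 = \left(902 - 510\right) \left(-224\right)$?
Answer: $-2970293349100$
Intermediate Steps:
$l = -87810$ ($l = -2 + \left(902 - 510\right) \left(-224\right) = -2 + 392 \left(-224\right) = -2 - 87808 = -87810$)
$\left(-1072581 + 346306\right) \left(4177574 + l\right) = \left(-1072581 + 346306\right) \left(4177574 - 87810\right) = \left(-726275\right) 4089764 = -2970293349100$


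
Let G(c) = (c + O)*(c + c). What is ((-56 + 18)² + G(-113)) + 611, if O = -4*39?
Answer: 62849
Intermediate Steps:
O = -156
G(c) = 2*c*(-156 + c) (G(c) = (c - 156)*(c + c) = (-156 + c)*(2*c) = 2*c*(-156 + c))
((-56 + 18)² + G(-113)) + 611 = ((-56 + 18)² + 2*(-113)*(-156 - 113)) + 611 = ((-38)² + 2*(-113)*(-269)) + 611 = (1444 + 60794) + 611 = 62238 + 611 = 62849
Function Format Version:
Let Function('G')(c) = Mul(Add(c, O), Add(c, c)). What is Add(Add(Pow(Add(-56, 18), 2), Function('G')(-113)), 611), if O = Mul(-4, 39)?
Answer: 62849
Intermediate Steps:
O = -156
Function('G')(c) = Mul(2, c, Add(-156, c)) (Function('G')(c) = Mul(Add(c, -156), Add(c, c)) = Mul(Add(-156, c), Mul(2, c)) = Mul(2, c, Add(-156, c)))
Add(Add(Pow(Add(-56, 18), 2), Function('G')(-113)), 611) = Add(Add(Pow(Add(-56, 18), 2), Mul(2, -113, Add(-156, -113))), 611) = Add(Add(Pow(-38, 2), Mul(2, -113, -269)), 611) = Add(Add(1444, 60794), 611) = Add(62238, 611) = 62849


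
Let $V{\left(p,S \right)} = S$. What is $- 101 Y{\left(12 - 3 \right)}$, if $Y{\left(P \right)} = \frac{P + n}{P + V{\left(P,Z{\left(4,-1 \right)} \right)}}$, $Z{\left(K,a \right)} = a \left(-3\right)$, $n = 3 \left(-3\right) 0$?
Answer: $- \frac{303}{4} \approx -75.75$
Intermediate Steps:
$n = 0$ ($n = \left(-9\right) 0 = 0$)
$Z{\left(K,a \right)} = - 3 a$
$Y{\left(P \right)} = \frac{P}{3 + P}$ ($Y{\left(P \right)} = \frac{P + 0}{P - -3} = \frac{P}{P + 3} = \frac{P}{3 + P}$)
$- 101 Y{\left(12 - 3 \right)} = - 101 \frac{12 - 3}{3 + \left(12 - 3\right)} = - 101 \frac{9}{3 + 9} = - 101 \cdot \frac{9}{12} = - 101 \cdot 9 \cdot \frac{1}{12} = \left(-101\right) \frac{3}{4} = - \frac{303}{4}$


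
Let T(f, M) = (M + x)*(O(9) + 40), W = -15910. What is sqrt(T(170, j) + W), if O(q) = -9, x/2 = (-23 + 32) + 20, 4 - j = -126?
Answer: 71*I*sqrt(2) ≈ 100.41*I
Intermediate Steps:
j = 130 (j = 4 - 1*(-126) = 4 + 126 = 130)
x = 58 (x = 2*((-23 + 32) + 20) = 2*(9 + 20) = 2*29 = 58)
T(f, M) = 1798 + 31*M (T(f, M) = (M + 58)*(-9 + 40) = (58 + M)*31 = 1798 + 31*M)
sqrt(T(170, j) + W) = sqrt((1798 + 31*130) - 15910) = sqrt((1798 + 4030) - 15910) = sqrt(5828 - 15910) = sqrt(-10082) = 71*I*sqrt(2)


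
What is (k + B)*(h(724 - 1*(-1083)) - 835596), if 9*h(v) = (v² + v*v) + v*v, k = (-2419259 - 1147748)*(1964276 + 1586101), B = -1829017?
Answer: -9605318058101390416/3 ≈ -3.2018e+18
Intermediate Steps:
k = -12664219611639 (k = -3567007*3550377 = -12664219611639)
h(v) = v²/3 (h(v) = ((v² + v*v) + v*v)/9 = ((v² + v²) + v²)/9 = (2*v² + v²)/9 = (3*v²)/9 = v²/3)
(k + B)*(h(724 - 1*(-1083)) - 835596) = (-12664219611639 - 1829017)*((724 - 1*(-1083))²/3 - 835596) = -12664221440656*((724 + 1083)²/3 - 835596) = -12664221440656*((⅓)*1807² - 835596) = -12664221440656*((⅓)*3265249 - 835596) = -12664221440656*(3265249/3 - 835596) = -12664221440656*758461/3 = -9605318058101390416/3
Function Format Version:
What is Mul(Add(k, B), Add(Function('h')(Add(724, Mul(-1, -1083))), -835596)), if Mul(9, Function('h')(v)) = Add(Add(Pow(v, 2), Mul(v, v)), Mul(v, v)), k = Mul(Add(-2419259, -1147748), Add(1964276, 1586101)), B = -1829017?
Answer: Rational(-9605318058101390416, 3) ≈ -3.2018e+18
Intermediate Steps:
k = -12664219611639 (k = Mul(-3567007, 3550377) = -12664219611639)
Function('h')(v) = Mul(Rational(1, 3), Pow(v, 2)) (Function('h')(v) = Mul(Rational(1, 9), Add(Add(Pow(v, 2), Mul(v, v)), Mul(v, v))) = Mul(Rational(1, 9), Add(Add(Pow(v, 2), Pow(v, 2)), Pow(v, 2))) = Mul(Rational(1, 9), Add(Mul(2, Pow(v, 2)), Pow(v, 2))) = Mul(Rational(1, 9), Mul(3, Pow(v, 2))) = Mul(Rational(1, 3), Pow(v, 2)))
Mul(Add(k, B), Add(Function('h')(Add(724, Mul(-1, -1083))), -835596)) = Mul(Add(-12664219611639, -1829017), Add(Mul(Rational(1, 3), Pow(Add(724, Mul(-1, -1083)), 2)), -835596)) = Mul(-12664221440656, Add(Mul(Rational(1, 3), Pow(Add(724, 1083), 2)), -835596)) = Mul(-12664221440656, Add(Mul(Rational(1, 3), Pow(1807, 2)), -835596)) = Mul(-12664221440656, Add(Mul(Rational(1, 3), 3265249), -835596)) = Mul(-12664221440656, Add(Rational(3265249, 3), -835596)) = Mul(-12664221440656, Rational(758461, 3)) = Rational(-9605318058101390416, 3)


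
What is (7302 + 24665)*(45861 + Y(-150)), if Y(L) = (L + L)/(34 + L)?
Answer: 42517516548/29 ≈ 1.4661e+9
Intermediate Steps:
Y(L) = 2*L/(34 + L) (Y(L) = (2*L)/(34 + L) = 2*L/(34 + L))
(7302 + 24665)*(45861 + Y(-150)) = (7302 + 24665)*(45861 + 2*(-150)/(34 - 150)) = 31967*(45861 + 2*(-150)/(-116)) = 31967*(45861 + 2*(-150)*(-1/116)) = 31967*(45861 + 75/29) = 31967*(1330044/29) = 42517516548/29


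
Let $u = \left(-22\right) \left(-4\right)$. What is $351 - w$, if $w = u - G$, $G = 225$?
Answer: $488$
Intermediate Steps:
$u = 88$
$w = -137$ ($w = 88 - 225 = -137$)
$351 - w = 351 - -137 = 351 + 137 = 488$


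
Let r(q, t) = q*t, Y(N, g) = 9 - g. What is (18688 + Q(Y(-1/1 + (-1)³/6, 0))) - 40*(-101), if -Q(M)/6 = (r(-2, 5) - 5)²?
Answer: 21378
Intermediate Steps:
Q(M) = -1350 (Q(M) = -6*(-2*5 - 5)² = -6*(-10 - 5)² = -6*(-15)² = -6*225 = -1350)
(18688 + Q(Y(-1/1 + (-1)³/6, 0))) - 40*(-101) = (18688 - 1350) - 40*(-101) = 17338 + 4040 = 21378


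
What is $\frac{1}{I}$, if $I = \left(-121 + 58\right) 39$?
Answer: $- \frac{1}{2457} \approx -0.000407$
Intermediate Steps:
$I = -2457$ ($I = \left(-63\right) 39 = -2457$)
$\frac{1}{I} = \frac{1}{-2457} = - \frac{1}{2457}$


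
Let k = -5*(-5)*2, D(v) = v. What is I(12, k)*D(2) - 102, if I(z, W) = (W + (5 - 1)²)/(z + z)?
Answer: -193/2 ≈ -96.500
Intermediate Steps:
k = 50 (k = 25*2 = 50)
I(z, W) = (16 + W)/(2*z) (I(z, W) = (W + 4²)/((2*z)) = (W + 16)*(1/(2*z)) = (16 + W)*(1/(2*z)) = (16 + W)/(2*z))
I(12, k)*D(2) - 102 = ((½)*(16 + 50)/12)*2 - 102 = ((½)*(1/12)*66)*2 - 102 = (11/4)*2 - 102 = 11/2 - 102 = -193/2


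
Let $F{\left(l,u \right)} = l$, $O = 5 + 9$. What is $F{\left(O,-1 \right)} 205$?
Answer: $2870$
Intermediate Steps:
$O = 14$
$F{\left(O,-1 \right)} 205 = 14 \cdot 205 = 2870$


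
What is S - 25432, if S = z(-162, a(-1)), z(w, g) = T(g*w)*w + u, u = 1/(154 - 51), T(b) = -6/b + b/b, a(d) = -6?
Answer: -2636078/103 ≈ -25593.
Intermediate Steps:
T(b) = 1 - 6/b (T(b) = -6/b + 1 = 1 - 6/b)
u = 1/103 ≈ 0.0097087
z(w, g) = 1/103 + (-6 + g*w)/g (z(w, g) = ((-6 + g*w)/((g*w)))*w + 1/103 = ((1/(g*w))*(-6 + g*w))*w + 1/103 = ((-6 + g*w)/(g*w))*w + 1/103 = (-6 + g*w)/g + 1/103 = 1/103 + (-6 + g*w)/g)
S = -16582/103 (S = 1/103 - 162 - 6/(-6) = 1/103 - 162 - 6*(-⅙) = 1/103 - 162 + 1 = -16582/103 ≈ -160.99)
S - 25432 = -16582/103 - 25432 = -2636078/103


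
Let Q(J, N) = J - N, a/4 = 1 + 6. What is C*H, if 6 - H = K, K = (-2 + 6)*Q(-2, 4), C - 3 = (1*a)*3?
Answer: 2610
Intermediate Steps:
a = 28 (a = 4*(1 + 6) = 4*7 = 28)
C = 87 (C = 3 + (1*28)*3 = 3 + 28*3 = 3 + 84 = 87)
K = -24 (K = (-2 + 6)*(-2 - 1*4) = 4*(-2 - 4) = 4*(-6) = -24)
H = 30 (H = 6 - 1*(-24) = 6 + 24 = 30)
C*H = 87*30 = 2610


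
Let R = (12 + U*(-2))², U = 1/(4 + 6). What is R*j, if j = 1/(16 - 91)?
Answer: -3481/1875 ≈ -1.8565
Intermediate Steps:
j = -1/75 (j = 1/(-75) = -1/75 ≈ -0.013333)
U = ⅒ (U = 1/10 = ⅒ ≈ 0.10000)
R = 3481/25 (R = (12 + (⅒)*(-2))² = (12 - ⅕)² = (59/5)² = 3481/25 ≈ 139.24)
R*j = (3481/25)*(-1/75) = -3481/1875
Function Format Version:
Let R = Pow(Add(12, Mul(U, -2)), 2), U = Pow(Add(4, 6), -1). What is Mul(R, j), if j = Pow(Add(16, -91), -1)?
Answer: Rational(-3481, 1875) ≈ -1.8565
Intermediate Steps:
j = Rational(-1, 75) (j = Pow(-75, -1) = Rational(-1, 75) ≈ -0.013333)
U = Rational(1, 10) (U = Pow(10, -1) = Rational(1, 10) ≈ 0.10000)
R = Rational(3481, 25) (R = Pow(Add(12, Mul(Rational(1, 10), -2)), 2) = Pow(Add(12, Rational(-1, 5)), 2) = Pow(Rational(59, 5), 2) = Rational(3481, 25) ≈ 139.24)
Mul(R, j) = Mul(Rational(3481, 25), Rational(-1, 75)) = Rational(-3481, 1875)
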